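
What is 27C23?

17550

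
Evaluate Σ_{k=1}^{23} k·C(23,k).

Since k·C(23,k) = 23·C(22,k−1), the sum is 23·2^22 = 23·4194304 = 96468992.

96468992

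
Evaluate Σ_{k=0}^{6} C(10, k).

1 + 10 + 45 + 120 + 210 + 252 + 210 = 848.

848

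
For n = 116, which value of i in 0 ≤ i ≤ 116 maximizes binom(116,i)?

C(116,i) is maximized at i = 116/2 = 58.

58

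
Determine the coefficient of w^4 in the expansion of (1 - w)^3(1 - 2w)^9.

Coefficient of w^4 = Σ_{j} C(3,j)·(-1)^j·C(9,4-j)·(-2)^(4-j) for j from 0 to 3.
= 2016 + 2016 + 432 + 18 = 4482.

4482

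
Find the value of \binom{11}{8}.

C(11,8) = C(11,3) by symmetry.
C(11,3) = (11·10·9) / 3! = 990 / 6 = 165.

165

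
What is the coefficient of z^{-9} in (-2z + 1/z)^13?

General term: C(13,j)·(-2z)^j·(1/z)^(13-j), with z-exponent 1j − 1(13−j) = 2j − 13.
Set 2j − 13 = -9: j = 2.
C(13,2) = 78; (-2)^2 = 4; 1^11 = 1.
Coefficient = 78 · 4 · 1 = 312.

312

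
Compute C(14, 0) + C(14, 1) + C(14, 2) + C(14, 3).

470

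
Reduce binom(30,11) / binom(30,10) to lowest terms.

C(n,k+1)/C(n,k) = (n−k)/(k+1) = (30−10)/(10+1) = 20/11.

20/11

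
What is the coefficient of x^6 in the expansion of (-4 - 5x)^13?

The general term is C(13,j)·(-4)^j·(-5x)^(13-j); the x^6 term has j = 7.
C(13,7) = 1716.
Coefficient = C(13,7) · (-4)^7 · (-5)^6 = 1716 · (-16384) · 15625 = -439296000000.

-439296000000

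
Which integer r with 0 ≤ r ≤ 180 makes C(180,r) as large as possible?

C(180,r) is maximized at r = 180/2 = 90.

90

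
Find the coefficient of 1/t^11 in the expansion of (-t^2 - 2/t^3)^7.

-672

General term: C(7,j)·(-t^2)^j·(-2/t^3)^(7-j), with t-exponent 2j − 3(7−j) = 5j − 21.
Set 5j − 21 = -11: j = 2.
C(7,2) = 21; (-1)^2 = 1; (-2)^5 = -32.
Coefficient = 21 · 1 · (-32) = -672.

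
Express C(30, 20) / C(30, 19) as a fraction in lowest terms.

C(n,k+1)/C(n,k) = (n−k)/(k+1) = (30−19)/(19+1) = 11/20.

11/20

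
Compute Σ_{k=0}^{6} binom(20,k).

1 + 20 + 190 + 1140 + 4845 + 15504 + 38760 = 60460.

60460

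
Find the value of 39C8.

C(39,8) = (39·38·37·36·35·34·33·32) / 8! = 2480637519360 / 40320 = 61523748.

61523748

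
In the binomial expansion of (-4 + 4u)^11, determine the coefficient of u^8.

-692060160

The general term is C(11,j)·(-4)^j·(4u)^(11-j); the u^8 term has j = 3.
C(11,3) = 165.
Coefficient = C(11,3) · (-4)^3 · 4^8 = 165 · (-64) · 65536 = -692060160.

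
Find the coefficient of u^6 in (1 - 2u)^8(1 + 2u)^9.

Coefficient of u^6 = Σ_{j} C(8,j)·(-2)^j·C(9,6-j)·2^(6-j) for j from 0 to 6.
= 5376 + (-64512) + 225792 + (-301056) + 161280 + (-32256) + 1792 = -3584.

-3584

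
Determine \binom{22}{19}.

C(22,19) = C(22,3) by symmetry.
C(22,3) = (22·21·20) / 3! = 9240 / 6 = 1540.

1540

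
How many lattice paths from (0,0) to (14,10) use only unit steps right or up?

1961256

Each path is a sequence of 24 steps with 14 rights: C(24,14) = 1961256.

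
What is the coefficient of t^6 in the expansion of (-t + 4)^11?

The general term is C(11,j)·(-t)^j·(4)^(11-j); the t^6 term has j = 6.
C(11,6) = 462.
Coefficient = C(11,6) · 4^5 = 462 · 1024 = 473088.

473088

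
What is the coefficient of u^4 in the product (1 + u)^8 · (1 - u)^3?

Coefficient of u^4 = Σ_{j} C(8,j)·1^j·C(3,4-j)·(-1)^(4-j) for j from 1 to 4.
= (-8) + 84 + (-168) + 70 = -22.

-22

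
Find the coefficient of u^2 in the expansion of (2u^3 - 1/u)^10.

General term: C(10,j)·(2u^3)^j·(-1/u)^(10-j), with u-exponent 3j − 1(10−j) = 4j − 10.
Set 4j − 10 = 2: j = 3.
C(10,3) = 120; 2^3 = 8; (-1)^7 = -1.
Coefficient = 120 · 8 · (-1) = -960.

-960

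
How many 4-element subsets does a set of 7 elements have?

C(7,4) = C(7,3) by symmetry.
C(7,3) = (7·6·5) / 3! = 210 / 6 = 35.

35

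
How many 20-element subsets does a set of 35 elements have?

C(35,20) = C(35,15) by symmetry.
C(35,15) = (35·34·33·32·31·30·29·28·27·26·25·24·23·22·21) / 15! = 4247252019052922880000 / 1307674368000 = 3247943160.

3247943160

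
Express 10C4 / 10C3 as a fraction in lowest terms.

7/4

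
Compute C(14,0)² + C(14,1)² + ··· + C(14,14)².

40116600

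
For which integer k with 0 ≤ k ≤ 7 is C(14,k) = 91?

2

C(14,k) increases on 0 ≤ k ≤ 7. C(14,1) = 14 and C(14,2) = 91, so k = 2.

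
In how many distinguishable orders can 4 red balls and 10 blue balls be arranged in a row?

1001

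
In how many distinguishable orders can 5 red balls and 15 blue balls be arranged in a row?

15504

Choose positions for the red balls: C(20,5) = 15504.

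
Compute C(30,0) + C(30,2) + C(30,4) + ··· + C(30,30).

536870912

Even-j terms of row 30 sum to 2^29 = 536870912.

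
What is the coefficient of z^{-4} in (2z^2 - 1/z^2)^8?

-448

General term: C(8,j)·(2z^2)^j·(-1/z^2)^(8-j), with z-exponent 2j − 2(8−j) = 4j − 16.
Set 4j − 16 = -4: j = 3.
C(8,3) = 56; 2^3 = 8; (-1)^5 = -1.
Coefficient = 56 · 8 · (-1) = -448.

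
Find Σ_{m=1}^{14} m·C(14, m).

114688

Differentiating (1+x)^14 and setting x=1: Σ m·C(14,m) = 14·2^13 = 114688.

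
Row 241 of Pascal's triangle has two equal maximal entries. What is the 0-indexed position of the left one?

120

For odd n = 241, C(241,i) peaks at i = (n−1)/2 and (n+1)/2; the smaller is 120.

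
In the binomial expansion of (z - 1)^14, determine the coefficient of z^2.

91

The general term is C(14,j)·(z)^j·(-1)^(14-j); the z^2 term has j = 2.
C(14,2) = 91.
Coefficient = C(14,2) = 91.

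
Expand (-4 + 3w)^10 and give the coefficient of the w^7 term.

The general term is C(10,j)·(-4)^j·(3w)^(10-j); the w^7 term has j = 3.
C(10,3) = 120.
Coefficient = C(10,3) · (-4)^3 · 3^7 = 120 · (-64) · 2187 = -16796160.

-16796160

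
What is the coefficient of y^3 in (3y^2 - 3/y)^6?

-14580

General term: C(6,j)·(3y^2)^j·(-3/y)^(6-j), with y-exponent 2j − 1(6−j) = 3j − 6.
Set 3j − 6 = 3: j = 3.
C(6,3) = 20; 3^3 = 27; (-3)^3 = -27.
Coefficient = 20 · 27 · (-27) = -14580.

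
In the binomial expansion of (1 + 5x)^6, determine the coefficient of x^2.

The general term is C(6,j)·(1)^j·(5x)^(6-j); the x^2 term has j = 4.
C(6,4) = 15.
Coefficient = C(6,4) · 5^2 = 15 · 25 = 375.

375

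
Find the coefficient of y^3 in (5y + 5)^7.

2734375

The general term is C(7,j)·(5y)^j·(5)^(7-j); the y^3 term has j = 3.
C(7,3) = 35.
Coefficient = C(7,3) · 5^3 · 5^4 = 35 · 125 · 625 = 2734375.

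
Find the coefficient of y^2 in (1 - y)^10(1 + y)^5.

5

Coefficient of y^2 = Σ_{j} C(10,j)·(-1)^j·C(5,2-j)·1^(2-j) for j from 0 to 2.
= 10 + (-50) + 45 = 5.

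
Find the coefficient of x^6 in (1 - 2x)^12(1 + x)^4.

-1496

Coefficient of x^6 = Σ_{j} C(12,j)·(-2)^j·C(4,6-j)·1^(6-j) for j from 2 to 6.
= 264 + (-7040) + 47520 + (-101376) + 59136 = -1496.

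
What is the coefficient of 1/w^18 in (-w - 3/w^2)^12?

General term: C(12,j)·(-w)^j·(-3/w^2)^(12-j), with w-exponent 1j − 2(12−j) = 3j − 24.
Set 3j − 24 = -18: j = 2.
C(12,2) = 66; (-1)^2 = 1; (-3)^10 = 59049.
Coefficient = 66 · 1 · 59049 = 3897234.

3897234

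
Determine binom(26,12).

9657700

C(26,12) = (26·25·24·23·22·21·20·19·18·17·16·15) / 12! = 4626053752320000 / 479001600 = 9657700.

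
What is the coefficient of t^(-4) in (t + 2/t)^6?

192

General term: C(6,j)·(t)^j·(2/t)^(6-j), with t-exponent 1j − 1(6−j) = 2j − 6.
Set 2j − 6 = -4: j = 1.
C(6,1) = 6; 1^1 = 1; 2^5 = 32.
Coefficient = 6 · 1 · 32 = 192.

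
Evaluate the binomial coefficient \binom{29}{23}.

C(29,23) = C(29,6) by symmetry.
C(29,6) = (29·28·27·26·25·24) / 6! = 342014400 / 720 = 475020.

475020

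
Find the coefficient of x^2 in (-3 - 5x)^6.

The general term is C(6,j)·(-3)^j·(-5x)^(6-j); the x^2 term has j = 4.
C(6,4) = 15.
Coefficient = C(6,4) · (-3)^4 · (-5)^2 = 15 · 81 · 25 = 30375.

30375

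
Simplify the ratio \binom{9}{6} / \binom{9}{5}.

C(n,k+1)/C(n,k) = (n−k)/(k+1) = (9−5)/(5+1) = 4/6 = 2/3.

2/3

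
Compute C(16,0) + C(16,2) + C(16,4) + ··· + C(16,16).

Even-k terms of row 16 sum to 2^15 = 32768.

32768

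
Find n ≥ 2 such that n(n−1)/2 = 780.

40

n(n−1)/2 = 780 ⇒ n(n−1) = 1560. Since 40·39 = 1560, n = 40.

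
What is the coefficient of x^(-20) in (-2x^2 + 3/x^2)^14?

General term: C(14,j)·(-2x^2)^j·(3/x^2)^(14-j), with x-exponent 2j − 2(14−j) = 4j − 28.
Set 4j − 28 = -20: j = 2.
C(14,2) = 91; (-2)^2 = 4; 3^12 = 531441.
Coefficient = 91 · 4 · 531441 = 193444524.

193444524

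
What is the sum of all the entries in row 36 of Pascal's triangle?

68719476736

Setting x = 1 in (1+x)^36 gives Σ C(36,k) = 2^36 = 68719476736.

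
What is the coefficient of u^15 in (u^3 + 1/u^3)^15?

3003

General term: C(15,j)·(u^3)^j·(1/u^3)^(15-j), with u-exponent 3j − 3(15−j) = 6j − 45.
Set 6j − 45 = 15: j = 10.
C(15,10) = 3003; 1^10 = 1; 1^5 = 1.
Coefficient = 3003 · 1 · 1 = 3003.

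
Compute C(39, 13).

8122425444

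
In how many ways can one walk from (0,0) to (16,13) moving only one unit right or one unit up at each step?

Each path is a sequence of 29 steps with 16 rights: C(29,16) = 67863915.

67863915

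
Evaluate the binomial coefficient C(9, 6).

84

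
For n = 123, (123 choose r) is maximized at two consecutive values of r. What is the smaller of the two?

61

For odd n = 123, C(123,r) peaks at r = (n−1)/2 and (n+1)/2; the smaller is 61.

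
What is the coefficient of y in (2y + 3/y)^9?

326592

General term: C(9,j)·(2y)^j·(3/y)^(9-j), with y-exponent 1j − 1(9−j) = 2j − 9.
Set 2j − 9 = 1: j = 5.
C(9,5) = 126; 2^5 = 32; 3^4 = 81.
Coefficient = 126 · 32 · 81 = 326592.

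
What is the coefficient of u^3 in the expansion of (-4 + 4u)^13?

19193135104

The general term is C(13,j)·(-4)^j·(4u)^(13-j); the u^3 term has j = 10.
C(13,10) = 286.
Coefficient = C(13,10) · (-4)^10 · 4^3 = 286 · 1048576 · 64 = 19193135104.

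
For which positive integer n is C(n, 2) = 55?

11

n(n−1)/2 = 55 ⇒ n(n−1) = 110. Since 11·10 = 110, n = 11.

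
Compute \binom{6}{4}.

C(6,4) = C(6,2) by symmetry.
C(6,2) = (6·5) / 2! = 30 / 2 = 15.

15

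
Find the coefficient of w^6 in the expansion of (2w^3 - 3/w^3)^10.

1088640

General term: C(10,j)·(2w^3)^j·(-3/w^3)^(10-j), with w-exponent 3j − 3(10−j) = 6j − 30.
Set 6j − 30 = 6: j = 6.
C(10,6) = 210; 2^6 = 64; (-3)^4 = 81.
Coefficient = 210 · 64 · 81 = 1088640.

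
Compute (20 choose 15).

15504

C(20,15) = C(20,5) by symmetry.
C(20,5) = (20·19·18·17·16) / 5! = 1860480 / 120 = 15504.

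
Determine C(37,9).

C(37,9) = (37·36·35·34·33·32·31·30·29) / 9! = 45143585625600 / 362880 = 124403620.

124403620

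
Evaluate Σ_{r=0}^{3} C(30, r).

4526

1 + 30 + 435 + 4060 = 4526.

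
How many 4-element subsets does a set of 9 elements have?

126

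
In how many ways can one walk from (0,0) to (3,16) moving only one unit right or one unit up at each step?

969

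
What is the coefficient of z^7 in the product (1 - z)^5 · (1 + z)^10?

45

Coefficient of z^7 = Σ_{j} C(5,j)·(-1)^j·C(10,7-j)·1^(7-j) for j from 0 to 5.
= 120 + (-1050) + 2520 + (-2100) + 600 + (-45) = 45.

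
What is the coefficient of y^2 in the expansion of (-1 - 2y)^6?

The general term is C(6,j)·(-1)^j·(-2y)^(6-j); the y^2 term has j = 4.
C(6,4) = 15.
Coefficient = C(6,4) · (-2)^2 = 15 · 4 = 60.

60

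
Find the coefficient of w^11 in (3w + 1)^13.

The general term is C(13,j)·(3w)^j·(1)^(13-j); the w^11 term has j = 11.
C(13,11) = 78.
Coefficient = C(13,11) · 3^11 = 78 · 177147 = 13817466.

13817466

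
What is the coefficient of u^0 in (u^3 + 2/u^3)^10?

General term: C(10,j)·(u^3)^j·(2/u^3)^(10-j), with u-exponent 3j − 3(10−j) = 6j − 30.
Set 6j − 30 = 0: j = 5.
C(10,5) = 252; 1^5 = 1; 2^5 = 32.
Coefficient = 252 · 1 · 32 = 8064.

8064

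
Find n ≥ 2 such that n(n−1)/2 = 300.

n(n−1)/2 = 300 ⇒ n(n−1) = 600. Since 25·24 = 600, n = 25.

25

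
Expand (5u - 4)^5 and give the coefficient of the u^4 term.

The general term is C(5,j)·(5u)^j·(-4)^(5-j); the u^4 term has j = 4.
C(5,4) = 5.
Coefficient = C(5,4) · 5^4 · (-4)^1 = 5 · 625 · (-4) = -12500.

-12500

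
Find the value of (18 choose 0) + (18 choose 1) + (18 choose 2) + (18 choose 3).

988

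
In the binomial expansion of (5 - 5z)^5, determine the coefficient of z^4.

15625

The general term is C(5,j)·(5)^j·(-5z)^(5-j); the z^4 term has j = 1.
C(5,1) = 5.
Coefficient = C(5,1) · 5^1 · (-5)^4 = 5 · 5 · 625 = 15625.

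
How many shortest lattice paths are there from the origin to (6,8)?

3003

Each path is a sequence of 14 steps with 6 rights: C(14,6) = 3003.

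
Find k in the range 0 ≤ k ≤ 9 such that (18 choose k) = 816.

3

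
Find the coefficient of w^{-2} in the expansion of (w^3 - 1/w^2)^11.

General term: C(11,j)·(w^3)^j·(-1/w^2)^(11-j), with w-exponent 3j − 2(11−j) = 5j − 22.
Set 5j − 22 = -2: j = 4.
C(11,4) = 330; 1^4 = 1; (-1)^7 = -1.
Coefficient = 330 · 1 · (-1) = -330.

-330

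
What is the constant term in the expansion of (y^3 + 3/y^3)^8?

5670

General term: C(8,j)·(y^3)^j·(3/y^3)^(8-j), with y-exponent 3j − 3(8−j) = 6j − 24.
Set 6j − 24 = 0: j = 4.
C(8,4) = 70; 1^4 = 1; 3^4 = 81.
Coefficient = 70 · 1 · 81 = 5670.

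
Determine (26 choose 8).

1562275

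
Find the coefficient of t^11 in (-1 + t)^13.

78

The general term is C(13,j)·(-1)^j·(t)^(13-j); the t^11 term has j = 2.
C(13,2) = 78.
Coefficient = C(13,2) = 78.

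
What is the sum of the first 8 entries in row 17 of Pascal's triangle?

41226

1 + 17 + 136 + 680 + 2380 + 6188 + 12376 + 19448 = 41226.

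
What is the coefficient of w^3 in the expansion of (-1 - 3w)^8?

The general term is C(8,j)·(-1)^j·(-3w)^(8-j); the w^3 term has j = 5.
C(8,5) = 56.
Coefficient = C(8,5) · (-1)^5 · (-3)^3 = 56 · (-1) · (-27) = 1512.

1512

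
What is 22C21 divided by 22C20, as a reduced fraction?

2/21

C(n,k+1)/C(n,k) = (n−k)/(k+1) = (22−20)/(20+1) = 2/21.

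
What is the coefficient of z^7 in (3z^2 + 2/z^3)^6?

2916

General term: C(6,j)·(3z^2)^j·(2/z^3)^(6-j), with z-exponent 2j − 3(6−j) = 5j − 18.
Set 5j − 18 = 7: j = 5.
C(6,5) = 6; 3^5 = 243; 2^1 = 2.
Coefficient = 6 · 243 · 2 = 2916.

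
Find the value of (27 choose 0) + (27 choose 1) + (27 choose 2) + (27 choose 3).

3304

1 + 27 + 351 + 2925 = 3304.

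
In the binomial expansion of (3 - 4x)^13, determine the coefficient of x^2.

The general term is C(13,j)·(3)^j·(-4x)^(13-j); the x^2 term has j = 11.
C(13,11) = 78.
Coefficient = C(13,11) · 3^11 · (-4)^2 = 78 · 177147 · 16 = 221079456.

221079456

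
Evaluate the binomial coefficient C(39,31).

61523748

C(39,31) = C(39,8) by symmetry.
C(39,8) = (39·38·37·36·35·34·33·32) / 8! = 2480637519360 / 40320 = 61523748.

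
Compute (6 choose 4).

15

C(6,4) = C(6,2) by symmetry.
C(6,2) = (6·5) / 2! = 30 / 2 = 15.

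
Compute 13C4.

715

C(13,4) = (13·12·11·10) / 4! = 17160 / 24 = 715.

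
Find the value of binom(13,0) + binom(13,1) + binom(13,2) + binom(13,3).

378

1 + 13 + 78 + 286 = 378.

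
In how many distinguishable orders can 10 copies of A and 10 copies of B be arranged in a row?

184756

Choose positions for the A's: C(20,10) = 184756.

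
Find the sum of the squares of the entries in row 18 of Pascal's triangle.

By Vandermonde's identity, Σ C(18,k)² = C(36,18) = 9075135300.

9075135300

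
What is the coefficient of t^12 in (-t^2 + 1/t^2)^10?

General term: C(10,j)·(-t^2)^j·(1/t^2)^(10-j), with t-exponent 2j − 2(10−j) = 4j − 20.
Set 4j − 20 = 12: j = 8.
C(10,8) = 45; (-1)^8 = 1; 1^2 = 1.
Coefficient = 45 · 1 · 1 = 45.

45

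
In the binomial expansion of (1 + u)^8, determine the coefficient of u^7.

8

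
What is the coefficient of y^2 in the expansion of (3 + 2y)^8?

81648

The general term is C(8,j)·(3)^j·(2y)^(8-j); the y^2 term has j = 6.
C(8,6) = 28.
Coefficient = C(8,6) · 3^6 · 2^2 = 28 · 729 · 4 = 81648.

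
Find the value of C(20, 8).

125970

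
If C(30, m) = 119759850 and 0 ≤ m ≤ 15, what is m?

C(30,m) increases on 0 ≤ m ≤ 15. C(30,12) = 86493225 and C(30,13) = 119759850, so m = 13.

13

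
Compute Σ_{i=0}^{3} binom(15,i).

1 + 15 + 105 + 455 = 576.

576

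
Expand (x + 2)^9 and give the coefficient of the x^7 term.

The general term is C(9,j)·(x)^j·(2)^(9-j); the x^7 term has j = 7.
C(9,7) = 36.
Coefficient = C(9,7) · 2^2 = 36 · 4 = 144.

144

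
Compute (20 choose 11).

167960

C(20,11) = C(20,9) by symmetry.
C(20,9) = (20·19·18·17·16·15·14·13·12) / 9! = 60949324800 / 362880 = 167960.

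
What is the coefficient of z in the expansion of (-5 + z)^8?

-625000

The general term is C(8,j)·(-5)^j·(z)^(8-j); the z^1 term has j = 7.
C(8,7) = 8.
Coefficient = C(8,7) · (-5)^7 = 8 · (-78125) = -625000.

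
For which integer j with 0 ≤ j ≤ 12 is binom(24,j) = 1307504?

C(24,j) increases on 0 ≤ j ≤ 12. C(24,8) = 735471 and C(24,9) = 1307504, so j = 9.

9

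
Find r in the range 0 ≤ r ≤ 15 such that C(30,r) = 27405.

4

C(30,r) increases on 0 ≤ r ≤ 15. C(30,3) = 4060 and C(30,4) = 27405, so r = 4.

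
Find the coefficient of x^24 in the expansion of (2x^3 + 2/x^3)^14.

5963776

General term: C(14,j)·(2x^3)^j·(2/x^3)^(14-j), with x-exponent 3j − 3(14−j) = 6j − 42.
Set 6j − 42 = 24: j = 11.
C(14,11) = 364; 2^11 = 2048; 2^3 = 8.
Coefficient = 364 · 2048 · 8 = 5963776.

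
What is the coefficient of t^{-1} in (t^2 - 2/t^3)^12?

-25344

General term: C(12,j)·(t^2)^j·(-2/t^3)^(12-j), with t-exponent 2j − 3(12−j) = 5j − 36.
Set 5j − 36 = -1: j = 7.
C(12,7) = 792; 1^7 = 1; (-2)^5 = -32.
Coefficient = 792 · 1 · (-32) = -25344.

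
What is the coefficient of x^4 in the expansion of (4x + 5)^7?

The general term is C(7,j)·(4x)^j·(5)^(7-j); the x^4 term has j = 4.
C(7,4) = 35.
Coefficient = C(7,4) · 4^4 · 5^3 = 35 · 256 · 125 = 1120000.

1120000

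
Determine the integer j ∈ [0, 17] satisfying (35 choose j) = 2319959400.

14

C(35,j) increases on 0 ≤ j ≤ 17. C(35,13) = 1476337800 and C(35,14) = 2319959400, so j = 14.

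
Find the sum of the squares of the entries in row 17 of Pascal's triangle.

2333606220

Σ C(17,k)² is the coefficient of x^17 in (1+x)^17(1+x)^17 = (1+x)^34, i.e. C(34,17) = 2333606220.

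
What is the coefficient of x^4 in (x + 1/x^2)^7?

General term: C(7,j)·(x)^j·(1/x^2)^(7-j), with x-exponent 1j − 2(7−j) = 3j − 14.
Set 3j − 14 = 4: j = 6.
C(7,6) = 7; 1^6 = 1; 1^1 = 1.
Coefficient = 7 · 1 · 1 = 7.

7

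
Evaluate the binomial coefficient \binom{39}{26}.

8122425444

C(39,26) = C(39,13) by symmetry.
C(39,13) = (39·38·37·36·35·34·33·32·31·30·29·28·27) / 13! = 50578512186237235200 / 6227020800 = 8122425444.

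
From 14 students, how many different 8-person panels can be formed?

This is C(14,8) = 3003.

3003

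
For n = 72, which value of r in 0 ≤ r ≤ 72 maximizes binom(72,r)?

C(72,r) is maximized at r = 72/2 = 36.

36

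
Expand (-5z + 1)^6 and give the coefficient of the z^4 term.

9375

The general term is C(6,j)·(-5z)^j·(1)^(6-j); the z^4 term has j = 4.
C(6,4) = 15.
Coefficient = C(6,4) · (-5)^4 = 15 · 625 = 9375.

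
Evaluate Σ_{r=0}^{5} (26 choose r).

1 + 26 + 325 + 2600 + 14950 + 65780 = 83682.

83682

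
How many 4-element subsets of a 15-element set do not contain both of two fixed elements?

All 4-subsets: C(15,4) = 1365. Those containing both fixed elements: C(13,2) = 78.
1365 − 78 = 1287.

1287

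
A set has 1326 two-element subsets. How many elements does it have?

n(n−1)/2 = 1326 ⇒ n(n−1) = 2652. Since 52·51 = 2652, n = 52.

52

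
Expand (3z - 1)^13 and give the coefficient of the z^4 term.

-57915

The general term is C(13,j)·(3z)^j·(-1)^(13-j); the z^4 term has j = 4.
C(13,4) = 715.
Coefficient = C(13,4) · 3^4 · (-1)^9 = 715 · 81 · (-1) = -57915.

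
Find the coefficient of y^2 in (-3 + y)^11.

-1082565

The general term is C(11,j)·(-3)^j·(y)^(11-j); the y^2 term has j = 9.
C(11,9) = 55.
Coefficient = C(11,9) · (-3)^9 = 55 · (-19683) = -1082565.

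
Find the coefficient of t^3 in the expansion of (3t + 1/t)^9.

61236

General term: C(9,j)·(3t)^j·(1/t)^(9-j), with t-exponent 1j − 1(9−j) = 2j − 9.
Set 2j − 9 = 3: j = 6.
C(9,6) = 84; 3^6 = 729; 1^3 = 1.
Coefficient = 84 · 729 · 1 = 61236.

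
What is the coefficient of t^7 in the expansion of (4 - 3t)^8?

The general term is C(8,j)·(4)^j·(-3t)^(8-j); the t^7 term has j = 1.
C(8,1) = 8.
Coefficient = C(8,1) · 4^1 · (-3)^7 = 8 · 4 · (-2187) = -69984.

-69984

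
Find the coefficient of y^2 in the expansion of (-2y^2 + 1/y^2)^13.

General term: C(13,j)·(-2y^2)^j·(1/y^2)^(13-j), with y-exponent 2j − 2(13−j) = 4j − 26.
Set 4j − 26 = 2: j = 7.
C(13,7) = 1716; (-2)^7 = -128; 1^6 = 1.
Coefficient = 1716 · (-128) · 1 = -219648.

-219648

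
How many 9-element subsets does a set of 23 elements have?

817190

C(23,9) = (23·22·21·20·19·18·17·16·15) / 9! = 296541907200 / 362880 = 817190.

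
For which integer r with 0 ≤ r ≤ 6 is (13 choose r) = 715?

4

C(13,r) increases on 0 ≤ r ≤ 6. C(13,3) = 286 and C(13,4) = 715, so r = 4.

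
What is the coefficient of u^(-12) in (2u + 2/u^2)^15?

General term: C(15,j)·(2u)^j·(2/u^2)^(15-j), with u-exponent 1j − 2(15−j) = 3j − 30.
Set 3j − 30 = -12: j = 6.
C(15,6) = 5005; 2^6 = 64; 2^9 = 512.
Coefficient = 5005 · 64 · 512 = 164003840.

164003840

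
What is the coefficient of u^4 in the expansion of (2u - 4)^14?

The general term is C(14,j)·(2u)^j·(-4)^(14-j); the u^4 term has j = 4.
C(14,4) = 1001.
Coefficient = C(14,4) · 2^4 · (-4)^10 = 1001 · 16 · 1048576 = 16793993216.

16793993216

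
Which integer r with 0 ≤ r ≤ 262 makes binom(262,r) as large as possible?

C(262,r) is maximized at r = 262/2 = 131.

131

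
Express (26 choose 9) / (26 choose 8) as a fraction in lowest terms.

C(n,k+1)/C(n,k) = (n−k)/(k+1) = (26−8)/(8+1) = 18/9 = 2.

2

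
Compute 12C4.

495

C(12,4) = (12·11·10·9) / 4! = 11880 / 24 = 495.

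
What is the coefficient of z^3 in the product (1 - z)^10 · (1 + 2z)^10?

-60

Coefficient of z^3 = Σ_{j} C(10,j)·(-1)^j·C(10,3-j)·2^(3-j) for j from 0 to 3.
= 960 + (-1800) + 900 + (-120) = -60.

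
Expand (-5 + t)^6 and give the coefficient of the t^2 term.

The general term is C(6,j)·(-5)^j·(t)^(6-j); the t^2 term has j = 4.
C(6,4) = 15.
Coefficient = C(6,4) · (-5)^4 = 15 · 625 = 9375.

9375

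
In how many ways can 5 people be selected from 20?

This is C(20,5) = 15504.

15504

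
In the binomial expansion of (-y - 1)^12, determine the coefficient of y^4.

The general term is C(12,j)·(-y)^j·(-1)^(12-j); the y^4 term has j = 4.
C(12,4) = 495.
Coefficient = C(12,4) = 495.

495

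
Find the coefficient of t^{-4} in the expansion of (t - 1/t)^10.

General term: C(10,j)·(t)^j·(-1/t)^(10-j), with t-exponent 1j − 1(10−j) = 2j − 10.
Set 2j − 10 = -4: j = 3.
C(10,3) = 120; 1^3 = 1; (-1)^7 = -1.
Coefficient = 120 · 1 · (-1) = -120.

-120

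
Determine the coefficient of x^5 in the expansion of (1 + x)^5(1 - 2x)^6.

-51

Coefficient of x^5 = Σ_{j} C(5,j)·1^j·C(6,5-j)·(-2)^(5-j) for j from 0 to 5.
= (-192) + 1200 + (-1600) + 600 + (-60) + 1 = -51.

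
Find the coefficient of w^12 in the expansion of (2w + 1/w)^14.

114688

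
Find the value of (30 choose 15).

155117520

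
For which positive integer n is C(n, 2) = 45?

10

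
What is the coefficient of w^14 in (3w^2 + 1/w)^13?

General term: C(13,j)·(3w^2)^j·(1/w)^(13-j), with w-exponent 2j − 1(13−j) = 3j − 13.
Set 3j − 13 = 14: j = 9.
C(13,9) = 715; 3^9 = 19683; 1^4 = 1.
Coefficient = 715 · 19683 · 1 = 14073345.

14073345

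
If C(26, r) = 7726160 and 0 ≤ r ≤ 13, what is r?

11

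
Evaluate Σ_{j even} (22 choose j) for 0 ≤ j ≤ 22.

2097152

Even-j terms of row 22 sum to 2^21 = 2097152.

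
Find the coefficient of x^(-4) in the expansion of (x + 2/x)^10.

15360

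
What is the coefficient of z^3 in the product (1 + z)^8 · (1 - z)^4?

-12

Coefficient of z^3 = Σ_{j} C(8,j)·1^j·C(4,3-j)·(-1)^(3-j) for j from 0 to 3.
= (-4) + 48 + (-112) + 56 = -12.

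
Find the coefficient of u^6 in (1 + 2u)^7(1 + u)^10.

87346

Coefficient of u^6 = Σ_{j} C(7,j)·2^j·C(10,6-j)·1^(6-j) for j from 0 to 6.
= 210 + 3528 + 17640 + 33600 + 25200 + 6720 + 448 = 87346.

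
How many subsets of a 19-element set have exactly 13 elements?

Choose the 13 positions: C(19,13) = 27132.

27132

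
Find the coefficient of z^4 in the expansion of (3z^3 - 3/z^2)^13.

General term: C(13,j)·(3z^3)^j·(-3/z^2)^(13-j), with z-exponent 3j − 2(13−j) = 5j − 26.
Set 5j − 26 = 4: j = 6.
C(13,6) = 1716; 3^6 = 729; (-3)^7 = -2187.
Coefficient = 1716 · 729 · (-2187) = -2735858268.

-2735858268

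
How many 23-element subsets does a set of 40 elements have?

88732378800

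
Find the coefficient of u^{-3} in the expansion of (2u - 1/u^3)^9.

-5376

General term: C(9,j)·(2u)^j·(-1/u^3)^(9-j), with u-exponent 1j − 3(9−j) = 4j − 27.
Set 4j − 27 = -3: j = 6.
C(9,6) = 84; 2^6 = 64; (-1)^3 = -1.
Coefficient = 84 · 64 · (-1) = -5376.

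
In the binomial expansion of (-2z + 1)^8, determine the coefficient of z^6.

1792

The general term is C(8,j)·(-2z)^j·(1)^(8-j); the z^6 term has j = 6.
C(8,6) = 28.
Coefficient = C(8,6) · (-2)^6 = 28 · 64 = 1792.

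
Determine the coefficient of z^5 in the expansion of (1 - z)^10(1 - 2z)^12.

-220716

Coefficient of z^5 = Σ_{j} C(10,j)·(-1)^j·C(12,5-j)·(-2)^(5-j) for j from 0 to 5.
= (-25344) + (-79200) + (-79200) + (-31680) + (-5040) + (-252) = -220716.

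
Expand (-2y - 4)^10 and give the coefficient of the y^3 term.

The general term is C(10,j)·(-2y)^j·(-4)^(10-j); the y^3 term has j = 3.
C(10,3) = 120.
Coefficient = C(10,3) · (-2)^3 · (-4)^7 = 120 · (-8) · (-16384) = 15728640.

15728640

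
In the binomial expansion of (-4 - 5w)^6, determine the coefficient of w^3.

160000

The general term is C(6,j)·(-4)^j·(-5w)^(6-j); the w^3 term has j = 3.
C(6,3) = 20.
Coefficient = C(6,3) · (-4)^3 · (-5)^3 = 20 · (-64) · (-125) = 160000.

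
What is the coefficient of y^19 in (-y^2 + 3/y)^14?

-9828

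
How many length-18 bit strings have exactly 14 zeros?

3060

Choose the 14 positions: C(18,14) = 3060.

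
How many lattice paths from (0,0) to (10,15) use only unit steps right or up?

3268760

Each path is a sequence of 25 steps with 10 rights: C(25,10) = 3268760.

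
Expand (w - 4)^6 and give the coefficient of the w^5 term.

-24

The general term is C(6,j)·(w)^j·(-4)^(6-j); the w^5 term has j = 5.
C(6,5) = 6.
Coefficient = C(6,5) · (-4)^1 = 6 · (-4) = -24.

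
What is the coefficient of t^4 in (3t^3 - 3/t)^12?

General term: C(12,j)·(3t^3)^j·(-3/t)^(12-j), with t-exponent 3j − 1(12−j) = 4j − 12.
Set 4j − 12 = 4: j = 4.
C(12,4) = 495; 3^4 = 81; (-3)^8 = 6561.
Coefficient = 495 · 81 · 6561 = 263063295.

263063295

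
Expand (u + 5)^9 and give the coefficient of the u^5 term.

78750

The general term is C(9,j)·(u)^j·(5)^(9-j); the u^5 term has j = 5.
C(9,5) = 126.
Coefficient = C(9,5) · 5^4 = 126 · 625 = 78750.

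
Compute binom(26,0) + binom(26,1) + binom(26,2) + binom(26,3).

1 + 26 + 325 + 2600 = 2952.

2952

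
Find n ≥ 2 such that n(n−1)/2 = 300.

25

n(n−1)/2 = 300 ⇒ n(n−1) = 600. Since 25·24 = 600, n = 25.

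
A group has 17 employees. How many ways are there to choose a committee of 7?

19448

This is C(17,7) = 19448.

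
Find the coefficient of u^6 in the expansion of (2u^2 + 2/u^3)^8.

7168

General term: C(8,j)·(2u^2)^j·(2/u^3)^(8-j), with u-exponent 2j − 3(8−j) = 5j − 24.
Set 5j − 24 = 6: j = 6.
C(8,6) = 28; 2^6 = 64; 2^2 = 4.
Coefficient = 28 · 64 · 4 = 7168.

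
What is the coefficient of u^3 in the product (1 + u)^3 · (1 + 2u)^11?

Coefficient of u^3 = Σ_{j} C(3,j)·1^j·C(11,3-j)·2^(3-j) for j from 0 to 3.
= 1320 + 660 + 66 + 1 = 2047.

2047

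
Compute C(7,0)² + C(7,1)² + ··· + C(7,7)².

3432

By Vandermonde's identity, Σ C(7,r)² = C(14,7) = 3432.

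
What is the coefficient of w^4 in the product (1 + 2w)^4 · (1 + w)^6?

Coefficient of w^4 = Σ_{j} C(4,j)·2^j·C(6,4-j)·1^(4-j) for j from 0 to 4.
= 15 + 160 + 360 + 192 + 16 = 743.

743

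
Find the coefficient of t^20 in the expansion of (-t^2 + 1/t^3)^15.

General term: C(15,j)·(-t^2)^j·(1/t^3)^(15-j), with t-exponent 2j − 3(15−j) = 5j − 45.
Set 5j − 45 = 20: j = 13.
C(15,13) = 105; (-1)^13 = -1; 1^2 = 1.
Coefficient = 105 · (-1) · 1 = -105.

-105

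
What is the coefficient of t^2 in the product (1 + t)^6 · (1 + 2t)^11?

367

Coefficient of t^2 = Σ_{j} C(6,j)·1^j·C(11,2-j)·2^(2-j) for j from 0 to 2.
= 220 + 132 + 15 = 367.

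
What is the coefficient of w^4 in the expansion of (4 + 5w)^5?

The general term is C(5,j)·(4)^j·(5w)^(5-j); the w^4 term has j = 1.
C(5,1) = 5.
Coefficient = C(5,1) · 4^1 · 5^4 = 5 · 4 · 625 = 12500.

12500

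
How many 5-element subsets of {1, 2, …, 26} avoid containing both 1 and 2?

All 5-subsets: C(26,5) = 65780. Those containing both fixed elements: C(24,3) = 2024.
65780 − 2024 = 63756.

63756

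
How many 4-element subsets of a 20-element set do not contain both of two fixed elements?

All 4-subsets: C(20,4) = 4845. Those containing both fixed elements: C(18,2) = 153.
4845 − 153 = 4692.

4692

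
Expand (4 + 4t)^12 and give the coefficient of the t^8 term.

The general term is C(12,j)·(4)^j·(4t)^(12-j); the t^8 term has j = 4.
C(12,4) = 495.
Coefficient = C(12,4) · 4^4 · 4^8 = 495 · 256 · 65536 = 8304721920.

8304721920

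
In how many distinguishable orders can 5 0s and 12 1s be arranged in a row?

6188

Choose positions for the 0s: C(17,5) = 6188.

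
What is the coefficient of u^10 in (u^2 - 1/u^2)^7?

-7

General term: C(7,j)·(u^2)^j·(-1/u^2)^(7-j), with u-exponent 2j − 2(7−j) = 4j − 14.
Set 4j − 14 = 10: j = 6.
C(7,6) = 7; 1^6 = 1; (-1)^1 = -1.
Coefficient = 7 · 1 · (-1) = -7.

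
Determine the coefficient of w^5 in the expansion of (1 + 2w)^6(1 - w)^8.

Coefficient of w^5 = Σ_{j} C(6,j)·2^j·C(8,5-j)·(-1)^(5-j) for j from 0 to 5.
= (-56) + 840 + (-3360) + 4480 + (-1920) + 192 = 176.

176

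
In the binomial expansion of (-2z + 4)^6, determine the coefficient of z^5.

The general term is C(6,j)·(-2z)^j·(4)^(6-j); the z^5 term has j = 5.
C(6,5) = 6.
Coefficient = C(6,5) · (-2)^5 · 4^1 = 6 · (-32) · 4 = -768.

-768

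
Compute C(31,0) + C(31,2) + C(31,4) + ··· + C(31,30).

Half of (1+1)^31 + (1−1)^31 gives the even-index sum: 2^30 = 1073741824.

1073741824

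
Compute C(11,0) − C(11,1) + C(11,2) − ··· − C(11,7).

-120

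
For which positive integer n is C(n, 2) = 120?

n(n−1)/2 = 120 ⇒ n(n−1) = 240. Since 16·15 = 240, n = 16.

16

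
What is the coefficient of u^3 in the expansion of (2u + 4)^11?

86507520

The general term is C(11,j)·(2u)^j·(4)^(11-j); the u^3 term has j = 3.
C(11,3) = 165.
Coefficient = C(11,3) · 2^3 · 4^8 = 165 · 8 · 65536 = 86507520.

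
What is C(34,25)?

C(34,25) = C(34,9) by symmetry.
C(34,9) = (34·33·32·31·30·29·28·27·26) / 9! = 19033511777280 / 362880 = 52451256.

52451256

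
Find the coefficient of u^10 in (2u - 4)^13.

-18743296

The general term is C(13,j)·(2u)^j·(-4)^(13-j); the u^10 term has j = 10.
C(13,10) = 286.
Coefficient = C(13,10) · 2^10 · (-4)^3 = 286 · 1024 · (-64) = -18743296.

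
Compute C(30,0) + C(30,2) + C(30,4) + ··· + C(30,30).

536870912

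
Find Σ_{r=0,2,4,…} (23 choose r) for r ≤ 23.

Half of (1+1)^23 + (1−1)^23 gives the even-index sum: 2^22 = 4194304.

4194304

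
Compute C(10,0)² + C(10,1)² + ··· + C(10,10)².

184756

Σ C(10,r)² is the coefficient of x^10 in (1+x)^10(1+x)^10 = (1+x)^20, i.e. C(20,10) = 184756.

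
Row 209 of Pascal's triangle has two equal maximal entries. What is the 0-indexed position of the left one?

104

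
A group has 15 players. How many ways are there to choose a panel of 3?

455

This is C(15,3) = 455.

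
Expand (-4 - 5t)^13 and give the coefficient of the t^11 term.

The general term is C(13,j)·(-4)^j·(-5t)^(13-j); the t^11 term has j = 2.
C(13,2) = 78.
Coefficient = C(13,2) · (-4)^2 · (-5)^11 = 78 · 16 · (-48828125) = -60937500000.

-60937500000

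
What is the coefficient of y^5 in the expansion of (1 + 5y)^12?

2475000

The general term is C(12,j)·(1)^j·(5y)^(12-j); the y^5 term has j = 7.
C(12,7) = 792.
Coefficient = C(12,7) · 5^5 = 792 · 3125 = 2475000.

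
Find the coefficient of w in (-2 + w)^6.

The general term is C(6,j)·(-2)^j·(w)^(6-j); the w^1 term has j = 5.
C(6,5) = 6.
Coefficient = C(6,5) · (-2)^5 = 6 · (-32) = -192.

-192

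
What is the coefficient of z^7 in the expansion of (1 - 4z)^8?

-131072

The general term is C(8,j)·(1)^j·(-4z)^(8-j); the z^7 term has j = 1.
C(8,1) = 8.
Coefficient = C(8,1) · (-4)^7 = 8 · (-16384) = -131072.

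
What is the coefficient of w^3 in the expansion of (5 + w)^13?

The general term is C(13,j)·(5)^j·(w)^(13-j); the w^3 term has j = 10.
C(13,10) = 286.
Coefficient = C(13,10) · 5^10 = 286 · 9765625 = 2792968750.

2792968750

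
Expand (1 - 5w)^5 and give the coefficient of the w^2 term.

The general term is C(5,j)·(1)^j·(-5w)^(5-j); the w^2 term has j = 3.
C(5,3) = 10.
Coefficient = C(5,3) · (-5)^2 = 10 · 25 = 250.

250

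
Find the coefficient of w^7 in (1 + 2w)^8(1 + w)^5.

Coefficient of w^7 = Σ_{j} C(8,j)·2^j·C(5,7-j)·1^(7-j) for j from 2 to 7.
= 112 + 2240 + 11200 + 17920 + 8960 + 1024 = 41456.

41456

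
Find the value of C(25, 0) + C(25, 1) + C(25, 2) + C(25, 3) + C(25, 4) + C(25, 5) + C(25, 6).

245506

1 + 25 + 300 + 2300 + 12650 + 53130 + 177100 = 245506.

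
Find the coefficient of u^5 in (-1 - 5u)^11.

-1443750

The general term is C(11,j)·(-1)^j·(-5u)^(11-j); the u^5 term has j = 6.
C(11,6) = 462.
Coefficient = C(11,6) · (-5)^5 = 462 · (-3125) = -1443750.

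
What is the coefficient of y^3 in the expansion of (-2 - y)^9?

-5376

The general term is C(9,j)·(-2)^j·(-y)^(9-j); the y^3 term has j = 6.
C(9,6) = 84.
Coefficient = C(9,6) · (-2)^6 · (-1)^3 = 84 · 64 · (-1) = -5376.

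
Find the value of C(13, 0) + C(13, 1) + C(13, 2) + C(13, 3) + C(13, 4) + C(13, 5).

2380

1 + 13 + 78 + 286 + 715 + 1287 = 2380.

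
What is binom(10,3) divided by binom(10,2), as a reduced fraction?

C(n,k+1)/C(n,k) = (n−k)/(k+1) = (10−2)/(2+1) = 8/3.

8/3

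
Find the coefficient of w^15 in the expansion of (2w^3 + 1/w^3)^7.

448

General term: C(7,j)·(2w^3)^j·(1/w^3)^(7-j), with w-exponent 3j − 3(7−j) = 6j − 21.
Set 6j − 21 = 15: j = 6.
C(7,6) = 7; 2^6 = 64; 1^1 = 1.
Coefficient = 7 · 64 · 1 = 448.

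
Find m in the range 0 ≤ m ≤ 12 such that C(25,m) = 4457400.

C(25,m) increases on 0 ≤ m ≤ 12. C(25,10) = 3268760 and C(25,11) = 4457400, so m = 11.

11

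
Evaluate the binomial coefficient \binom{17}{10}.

19448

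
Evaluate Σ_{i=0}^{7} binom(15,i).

1 + 15 + 105 + 455 + 1365 + 3003 + 5005 + 6435 = 16384.

16384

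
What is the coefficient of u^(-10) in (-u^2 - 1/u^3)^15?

-6435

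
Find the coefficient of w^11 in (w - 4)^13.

The general term is C(13,j)·(w)^j·(-4)^(13-j); the w^11 term has j = 11.
C(13,11) = 78.
Coefficient = C(13,11) · (-4)^2 = 78 · 16 = 1248.

1248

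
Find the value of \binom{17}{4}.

C(17,4) = (17·16·15·14) / 4! = 57120 / 24 = 2380.

2380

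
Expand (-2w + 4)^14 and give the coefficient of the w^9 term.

-1049624576

The general term is C(14,j)·(-2w)^j·(4)^(14-j); the w^9 term has j = 9.
C(14,9) = 2002.
Coefficient = C(14,9) · (-2)^9 · 4^5 = 2002 · (-512) · 1024 = -1049624576.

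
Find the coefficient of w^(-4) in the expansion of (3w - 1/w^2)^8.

5670

General term: C(8,j)·(3w)^j·(-1/w^2)^(8-j), with w-exponent 1j − 2(8−j) = 3j − 16.
Set 3j − 16 = -4: j = 4.
C(8,4) = 70; 3^4 = 81; (-1)^4 = 1.
Coefficient = 70 · 81 · 1 = 5670.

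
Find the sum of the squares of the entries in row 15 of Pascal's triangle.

Σ C(15,i)² is the coefficient of x^15 in (1+x)^15(1+x)^15 = (1+x)^30, i.e. C(30,15) = 155117520.

155117520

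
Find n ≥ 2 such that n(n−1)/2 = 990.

n(n−1)/2 = 990 ⇒ n(n−1) = 1980. Since 45·44 = 1980, n = 45.

45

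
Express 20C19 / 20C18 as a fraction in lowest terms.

2/19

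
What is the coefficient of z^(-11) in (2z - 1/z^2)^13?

General term: C(13,j)·(2z)^j·(-1/z^2)^(13-j), with z-exponent 1j − 2(13−j) = 3j − 26.
Set 3j − 26 = -11: j = 5.
C(13,5) = 1287; 2^5 = 32; (-1)^8 = 1.
Coefficient = 1287 · 32 · 1 = 41184.

41184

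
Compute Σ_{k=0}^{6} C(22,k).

1 + 22 + 231 + 1540 + 7315 + 26334 + 74613 = 110056.

110056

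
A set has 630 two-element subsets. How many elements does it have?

36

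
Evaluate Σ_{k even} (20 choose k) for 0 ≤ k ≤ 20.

524288

Half of (1+1)^20 + (1−1)^20 gives the even-index sum: 2^19 = 524288.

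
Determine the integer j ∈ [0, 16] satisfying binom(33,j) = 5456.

3

C(33,j) increases on 0 ≤ j ≤ 16. C(33,2) = 528 and C(33,3) = 5456, so j = 3.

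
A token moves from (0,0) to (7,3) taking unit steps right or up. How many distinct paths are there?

Each path is a sequence of 10 steps with 7 rights: C(10,7) = 120.

120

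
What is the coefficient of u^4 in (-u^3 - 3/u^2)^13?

-3752892

General term: C(13,j)·(-u^3)^j·(-3/u^2)^(13-j), with u-exponent 3j − 2(13−j) = 5j − 26.
Set 5j − 26 = 4: j = 6.
C(13,6) = 1716; (-1)^6 = 1; (-3)^7 = -2187.
Coefficient = 1716 · 1 · (-2187) = -3752892.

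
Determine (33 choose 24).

C(33,24) = C(33,9) by symmetry.
C(33,9) = (33·32·31·30·29·28·27·26·25) / 9! = 13995229248000 / 362880 = 38567100.

38567100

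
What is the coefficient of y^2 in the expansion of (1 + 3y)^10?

The general term is C(10,j)·(1)^j·(3y)^(10-j); the y^2 term has j = 8.
C(10,8) = 45.
Coefficient = C(10,8) · 3^2 = 45 · 9 = 405.

405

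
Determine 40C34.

3838380

C(40,34) = C(40,6) by symmetry.
C(40,6) = (40·39·38·37·36·35) / 6! = 2763633600 / 720 = 3838380.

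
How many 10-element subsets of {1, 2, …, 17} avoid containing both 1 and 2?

13013

All 10-subsets: C(17,10) = 19448. Those containing both fixed elements: C(15,8) = 6435.
19448 − 6435 = 13013.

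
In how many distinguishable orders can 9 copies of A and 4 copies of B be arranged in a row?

715

Choose positions for the A's: C(13,9) = 715.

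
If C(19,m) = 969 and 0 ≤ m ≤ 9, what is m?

C(19,m) increases on 0 ≤ m ≤ 9. C(19,2) = 171 and C(19,3) = 969, so m = 3.

3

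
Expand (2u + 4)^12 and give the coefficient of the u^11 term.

The general term is C(12,j)·(2u)^j·(4)^(12-j); the u^11 term has j = 11.
C(12,11) = 12.
Coefficient = C(12,11) · 2^11 · 4^1 = 12 · 2048 · 4 = 98304.

98304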